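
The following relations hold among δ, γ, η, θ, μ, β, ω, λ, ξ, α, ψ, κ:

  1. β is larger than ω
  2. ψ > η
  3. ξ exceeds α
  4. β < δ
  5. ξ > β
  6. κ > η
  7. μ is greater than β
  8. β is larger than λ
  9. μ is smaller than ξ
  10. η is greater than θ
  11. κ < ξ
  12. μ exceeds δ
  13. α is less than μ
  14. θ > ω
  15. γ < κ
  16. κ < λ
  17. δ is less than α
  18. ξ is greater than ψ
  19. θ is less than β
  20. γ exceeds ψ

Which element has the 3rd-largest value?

α

The consecutive relations fix a unique order: ω < θ < η < ψ < γ < κ < λ < β < δ < α < μ < ξ.
Counting 3 from the largest end gives α.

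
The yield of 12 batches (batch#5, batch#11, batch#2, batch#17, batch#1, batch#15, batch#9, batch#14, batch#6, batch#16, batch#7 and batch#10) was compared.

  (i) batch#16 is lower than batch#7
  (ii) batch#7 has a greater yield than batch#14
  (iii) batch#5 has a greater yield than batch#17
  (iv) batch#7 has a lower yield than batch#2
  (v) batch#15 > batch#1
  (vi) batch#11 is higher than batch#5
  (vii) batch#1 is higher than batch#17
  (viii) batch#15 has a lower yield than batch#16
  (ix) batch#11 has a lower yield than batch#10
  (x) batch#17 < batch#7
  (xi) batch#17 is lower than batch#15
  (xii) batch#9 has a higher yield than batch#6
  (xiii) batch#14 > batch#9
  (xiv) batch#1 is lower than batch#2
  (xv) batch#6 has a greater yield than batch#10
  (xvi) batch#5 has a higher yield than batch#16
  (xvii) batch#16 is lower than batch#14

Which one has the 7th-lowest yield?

batch#10

Piecing the relations together gives one ordering: batch#17 < batch#1 < batch#15 < batch#16 < batch#5 < batch#11 < batch#10 < batch#6 < batch#9 < batch#14 < batch#7 < batch#2.
Counting 7 from the smallest end gives batch#10.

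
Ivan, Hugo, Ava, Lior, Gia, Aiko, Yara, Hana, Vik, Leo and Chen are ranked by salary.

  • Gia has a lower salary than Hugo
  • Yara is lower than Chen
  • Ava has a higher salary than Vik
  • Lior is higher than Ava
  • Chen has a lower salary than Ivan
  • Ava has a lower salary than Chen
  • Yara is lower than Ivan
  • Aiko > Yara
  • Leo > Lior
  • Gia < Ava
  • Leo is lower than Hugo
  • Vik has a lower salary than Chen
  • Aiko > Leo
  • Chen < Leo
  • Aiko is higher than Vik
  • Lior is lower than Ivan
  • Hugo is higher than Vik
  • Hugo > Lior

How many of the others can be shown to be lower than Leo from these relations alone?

6

The elements the relations force below Leo are Yara, Gia, Vik, Ava, Lior, Chen — no chain reaches any other.
That is 6.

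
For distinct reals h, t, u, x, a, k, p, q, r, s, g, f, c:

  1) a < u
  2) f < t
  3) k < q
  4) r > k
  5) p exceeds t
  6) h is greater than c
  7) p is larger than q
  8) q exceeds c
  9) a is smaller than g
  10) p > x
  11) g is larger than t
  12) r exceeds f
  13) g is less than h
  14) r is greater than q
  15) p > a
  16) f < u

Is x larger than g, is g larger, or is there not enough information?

Following every chain through x: above x we get p.
g is not reached, and no chain runs the other way from g to x.
So the given relations leave the order of x and g undetermined.

undetermined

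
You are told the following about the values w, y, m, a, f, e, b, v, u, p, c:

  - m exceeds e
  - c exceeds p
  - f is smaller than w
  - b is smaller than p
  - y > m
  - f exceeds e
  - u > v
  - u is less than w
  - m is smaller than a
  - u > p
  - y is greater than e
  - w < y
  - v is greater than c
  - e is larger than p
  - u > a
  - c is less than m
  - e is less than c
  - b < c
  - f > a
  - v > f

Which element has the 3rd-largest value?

u

Piecing the relations together gives one ordering: b < p < e < c < m < a < f < v < u < w < y.
The 3rd largest is u.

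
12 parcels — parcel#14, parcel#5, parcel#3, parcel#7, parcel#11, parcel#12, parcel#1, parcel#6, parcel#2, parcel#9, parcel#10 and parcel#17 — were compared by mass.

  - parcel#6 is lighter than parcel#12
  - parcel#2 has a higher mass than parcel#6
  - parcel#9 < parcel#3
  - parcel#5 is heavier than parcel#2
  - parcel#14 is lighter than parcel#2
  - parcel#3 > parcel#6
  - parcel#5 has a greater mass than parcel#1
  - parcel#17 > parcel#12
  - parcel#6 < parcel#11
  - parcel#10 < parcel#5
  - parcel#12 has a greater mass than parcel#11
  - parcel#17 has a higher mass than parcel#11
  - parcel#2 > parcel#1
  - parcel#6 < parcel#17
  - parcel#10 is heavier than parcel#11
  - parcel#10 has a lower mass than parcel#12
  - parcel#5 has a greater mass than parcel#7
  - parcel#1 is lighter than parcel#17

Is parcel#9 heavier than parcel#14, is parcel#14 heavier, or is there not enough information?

Following every chain through parcel#14: above parcel#14 we get parcel#2, parcel#5.
parcel#9 is not reached, and no chain runs the other way from parcel#9 to parcel#14.
So the given relations leave the order of parcel#14 and parcel#9 undetermined.

undetermined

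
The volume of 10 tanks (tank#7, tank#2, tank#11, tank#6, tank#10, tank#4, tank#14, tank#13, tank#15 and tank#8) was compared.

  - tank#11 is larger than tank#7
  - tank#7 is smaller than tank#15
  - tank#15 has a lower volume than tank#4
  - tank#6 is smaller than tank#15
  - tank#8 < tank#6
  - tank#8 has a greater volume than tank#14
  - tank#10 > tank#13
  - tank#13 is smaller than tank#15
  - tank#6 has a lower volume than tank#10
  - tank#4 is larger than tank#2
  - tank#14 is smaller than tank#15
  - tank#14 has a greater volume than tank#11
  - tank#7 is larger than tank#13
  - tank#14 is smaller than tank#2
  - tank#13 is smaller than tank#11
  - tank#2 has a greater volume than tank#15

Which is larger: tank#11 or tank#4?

tank#4

Link the given pairs in sequence: tank#11 < tank#14; tank#14 < tank#8; tank#8 < tank#6; tank#6 < tank#15; tank#15 < tank#2; tank#2 < tank#4.
Chaining these gives tank#11 < tank#14 < tank#8 < tank#6 < tank#15 < tank#2 < tank#4.
So tank#11 < tank#4; tank#4 is the larger of the two.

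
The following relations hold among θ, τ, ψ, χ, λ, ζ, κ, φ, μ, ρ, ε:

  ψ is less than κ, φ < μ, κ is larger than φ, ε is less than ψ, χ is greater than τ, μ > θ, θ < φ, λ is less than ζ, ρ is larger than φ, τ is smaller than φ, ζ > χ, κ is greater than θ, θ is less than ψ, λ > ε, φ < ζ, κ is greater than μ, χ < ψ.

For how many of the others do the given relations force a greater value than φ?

The elements the relations force above φ are ζ, ρ, μ, κ — no chain reaches any other.
That is 4.

4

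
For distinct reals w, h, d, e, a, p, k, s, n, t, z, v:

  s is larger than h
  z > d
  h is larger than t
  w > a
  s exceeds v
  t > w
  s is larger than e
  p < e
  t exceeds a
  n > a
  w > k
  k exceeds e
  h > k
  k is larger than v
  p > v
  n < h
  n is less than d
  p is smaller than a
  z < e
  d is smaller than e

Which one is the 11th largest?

p

Piecing the relations together gives one ordering: v < p < a < n < d < z < e < k < w < t < h < s.
The 11th largest is p.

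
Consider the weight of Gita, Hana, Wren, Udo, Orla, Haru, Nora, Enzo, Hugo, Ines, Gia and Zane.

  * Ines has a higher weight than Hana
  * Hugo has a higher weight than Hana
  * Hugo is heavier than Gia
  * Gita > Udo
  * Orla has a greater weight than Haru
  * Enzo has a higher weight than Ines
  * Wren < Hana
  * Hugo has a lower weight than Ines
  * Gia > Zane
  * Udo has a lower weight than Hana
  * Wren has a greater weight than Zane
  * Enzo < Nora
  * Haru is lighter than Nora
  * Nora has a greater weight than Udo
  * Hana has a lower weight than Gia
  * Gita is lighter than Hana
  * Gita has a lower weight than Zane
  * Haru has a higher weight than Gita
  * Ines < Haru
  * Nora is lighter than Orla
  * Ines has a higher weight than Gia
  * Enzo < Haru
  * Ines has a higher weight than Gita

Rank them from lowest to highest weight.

Nothing is placed below Udo, so it is least; from there Udo < Gita; Gita < Zane; Zane < Wren; Wren < Hana; Hana < Gia; Gia < Hugo; Hugo < Ines; Ines < Enzo; Enzo < Haru; Haru < Nora; Nora < Orla, each given directly.

Udo < Gita < Zane < Wren < Hana < Gia < Hugo < Ines < Enzo < Haru < Nora < Orla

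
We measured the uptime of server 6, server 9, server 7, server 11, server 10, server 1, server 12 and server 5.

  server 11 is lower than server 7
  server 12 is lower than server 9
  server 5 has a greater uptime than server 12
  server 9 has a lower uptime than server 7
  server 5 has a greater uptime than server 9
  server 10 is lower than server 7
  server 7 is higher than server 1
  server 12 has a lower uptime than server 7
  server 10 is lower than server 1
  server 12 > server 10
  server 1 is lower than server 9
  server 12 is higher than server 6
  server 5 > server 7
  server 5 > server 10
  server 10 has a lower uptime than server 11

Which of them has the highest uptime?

server 5

Chaining downward from server 5: directly below it, server 10, server 12, server 9, server 7; then server 6, server 1, server 11.
That covers every other element, and nothing is given above server 5, so server 5 is the highest uptime.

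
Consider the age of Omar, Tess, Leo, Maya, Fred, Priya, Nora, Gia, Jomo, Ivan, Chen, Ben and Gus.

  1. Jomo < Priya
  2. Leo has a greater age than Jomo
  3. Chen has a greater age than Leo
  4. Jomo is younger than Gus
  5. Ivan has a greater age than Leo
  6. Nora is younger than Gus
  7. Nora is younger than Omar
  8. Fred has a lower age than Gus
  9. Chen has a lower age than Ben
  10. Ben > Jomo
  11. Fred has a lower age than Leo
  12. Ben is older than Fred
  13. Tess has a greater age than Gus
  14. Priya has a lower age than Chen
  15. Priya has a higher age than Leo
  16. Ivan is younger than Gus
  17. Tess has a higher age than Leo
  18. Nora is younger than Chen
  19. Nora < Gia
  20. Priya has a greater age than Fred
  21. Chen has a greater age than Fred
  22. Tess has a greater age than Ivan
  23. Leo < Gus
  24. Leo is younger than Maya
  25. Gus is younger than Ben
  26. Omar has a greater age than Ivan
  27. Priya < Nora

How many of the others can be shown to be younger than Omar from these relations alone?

From Omar the given relations immediately reach Ivan, Nora.
From those, Leo, Priya — 4 in total.
From those, Fred, Jomo — 6 in total.
No other element is forced below Omar by the given relations, so the count is 6.

6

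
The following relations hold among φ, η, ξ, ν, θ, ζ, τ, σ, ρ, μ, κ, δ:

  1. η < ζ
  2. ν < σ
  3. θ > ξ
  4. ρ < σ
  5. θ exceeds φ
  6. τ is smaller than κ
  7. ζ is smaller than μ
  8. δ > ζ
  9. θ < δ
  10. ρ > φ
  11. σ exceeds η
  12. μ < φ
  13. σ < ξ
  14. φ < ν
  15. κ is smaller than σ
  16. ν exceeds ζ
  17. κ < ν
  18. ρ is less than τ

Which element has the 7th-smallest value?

Chaining the given pairs: η < ζ < μ < φ < ρ < τ < κ < ν < σ < ξ < θ < δ.
The 7th smallest is κ.

κ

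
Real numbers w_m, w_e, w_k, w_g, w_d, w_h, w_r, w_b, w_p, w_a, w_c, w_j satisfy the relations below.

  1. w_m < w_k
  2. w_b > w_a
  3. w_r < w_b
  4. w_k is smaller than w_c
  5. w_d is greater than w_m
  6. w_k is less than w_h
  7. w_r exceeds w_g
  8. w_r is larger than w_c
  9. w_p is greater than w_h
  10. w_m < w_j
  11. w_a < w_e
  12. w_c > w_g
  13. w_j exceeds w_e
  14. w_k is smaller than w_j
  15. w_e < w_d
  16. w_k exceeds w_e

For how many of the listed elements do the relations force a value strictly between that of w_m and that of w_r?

2

Chaining upward from w_m reaches: w_k, w_d, w_c, w_j, w_h, w_p, w_b.
Chaining downward from w_r reaches: w_a, w_e, w_k, w_g, w_c.
Strictly between w_m and w_r are those in both lists: w_k, w_c — 2 elements.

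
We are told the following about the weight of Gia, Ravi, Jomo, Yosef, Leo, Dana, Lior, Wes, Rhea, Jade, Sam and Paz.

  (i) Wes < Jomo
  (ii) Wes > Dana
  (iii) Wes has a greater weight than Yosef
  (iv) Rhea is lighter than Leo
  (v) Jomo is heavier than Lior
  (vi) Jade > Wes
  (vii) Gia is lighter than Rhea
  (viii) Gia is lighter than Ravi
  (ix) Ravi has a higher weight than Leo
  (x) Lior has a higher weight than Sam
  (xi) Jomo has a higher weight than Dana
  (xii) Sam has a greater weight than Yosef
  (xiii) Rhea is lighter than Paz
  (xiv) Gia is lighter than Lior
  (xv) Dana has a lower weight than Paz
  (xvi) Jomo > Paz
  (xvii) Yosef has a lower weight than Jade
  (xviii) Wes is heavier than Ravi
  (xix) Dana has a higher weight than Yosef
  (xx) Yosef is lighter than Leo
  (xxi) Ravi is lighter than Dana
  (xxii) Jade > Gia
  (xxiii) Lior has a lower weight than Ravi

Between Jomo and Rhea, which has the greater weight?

Jomo

Rhea < Leo and Leo < Ravi give Rhea < Ravi.
Then Ravi < Dana extends the chain to Dana.
With Dana < Paz: Rhea < Leo < Ravi < Dana < Paz.
Then Paz < Jomo extends the chain to Jomo.
So Rhea < Jomo; Jomo is the heavier of the two.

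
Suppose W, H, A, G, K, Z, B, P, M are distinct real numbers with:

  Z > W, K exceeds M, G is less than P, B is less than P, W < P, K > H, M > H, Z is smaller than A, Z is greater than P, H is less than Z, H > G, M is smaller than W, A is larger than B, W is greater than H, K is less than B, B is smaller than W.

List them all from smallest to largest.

G < H < M < K < B < W < P < Z < A

Each adjacent pair is fixed by a given relation: G < H; H < M; M < K; K < B; B < W; W < P; P < Z; Z < A. Chaining them end to end gives the full order.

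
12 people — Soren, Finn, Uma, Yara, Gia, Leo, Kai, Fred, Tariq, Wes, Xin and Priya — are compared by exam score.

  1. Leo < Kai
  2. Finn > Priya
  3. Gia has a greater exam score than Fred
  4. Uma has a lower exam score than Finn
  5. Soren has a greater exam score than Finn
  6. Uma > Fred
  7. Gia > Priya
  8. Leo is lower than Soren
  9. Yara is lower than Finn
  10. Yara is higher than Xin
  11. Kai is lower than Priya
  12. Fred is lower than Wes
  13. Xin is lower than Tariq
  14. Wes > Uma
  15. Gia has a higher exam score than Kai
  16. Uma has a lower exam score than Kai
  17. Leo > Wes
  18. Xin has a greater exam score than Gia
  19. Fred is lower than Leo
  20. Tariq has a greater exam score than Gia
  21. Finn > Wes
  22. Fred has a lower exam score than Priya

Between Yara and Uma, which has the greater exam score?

Yara

Link the given pairs in sequence: Uma < Wes; Wes < Leo; Leo < Kai; Kai < Priya; Priya < Gia; Gia < Xin; Xin < Yara.
Together: Uma < Wes < Leo < Kai < Priya < Gia < Xin < Yara.
So Uma < Yara; Yara is the higher of the two.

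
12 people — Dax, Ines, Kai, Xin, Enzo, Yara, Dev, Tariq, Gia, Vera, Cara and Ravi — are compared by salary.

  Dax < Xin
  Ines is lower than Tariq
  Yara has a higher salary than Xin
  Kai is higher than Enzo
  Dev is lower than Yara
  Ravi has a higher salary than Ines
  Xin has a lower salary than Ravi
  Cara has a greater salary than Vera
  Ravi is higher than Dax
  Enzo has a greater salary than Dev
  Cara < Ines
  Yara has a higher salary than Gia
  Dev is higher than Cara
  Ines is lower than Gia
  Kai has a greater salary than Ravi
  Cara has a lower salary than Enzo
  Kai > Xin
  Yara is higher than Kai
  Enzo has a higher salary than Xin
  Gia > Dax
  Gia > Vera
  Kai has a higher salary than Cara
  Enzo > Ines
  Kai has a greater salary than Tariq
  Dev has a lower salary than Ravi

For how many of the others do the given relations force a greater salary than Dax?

6

Directly above Dax: Xin, Ravi, Gia.
One step further: Enzo, Kai, Yara (6 so far).
No other element is forced above Dax by the given relations, so the count is 6.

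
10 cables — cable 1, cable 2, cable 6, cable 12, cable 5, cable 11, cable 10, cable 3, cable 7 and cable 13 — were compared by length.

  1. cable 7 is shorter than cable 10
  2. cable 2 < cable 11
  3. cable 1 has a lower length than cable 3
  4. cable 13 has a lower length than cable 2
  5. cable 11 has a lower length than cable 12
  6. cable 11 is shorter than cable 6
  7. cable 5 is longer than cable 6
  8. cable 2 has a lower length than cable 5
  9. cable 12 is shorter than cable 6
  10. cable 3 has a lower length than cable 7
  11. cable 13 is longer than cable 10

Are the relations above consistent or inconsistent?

consistent

Every relation is compatible with cable 1 < cable 3 < cable 7 < cable 10 < cable 13 < cable 2 < cable 11 < cable 12 < cable 6 < cable 5; the set is consistent.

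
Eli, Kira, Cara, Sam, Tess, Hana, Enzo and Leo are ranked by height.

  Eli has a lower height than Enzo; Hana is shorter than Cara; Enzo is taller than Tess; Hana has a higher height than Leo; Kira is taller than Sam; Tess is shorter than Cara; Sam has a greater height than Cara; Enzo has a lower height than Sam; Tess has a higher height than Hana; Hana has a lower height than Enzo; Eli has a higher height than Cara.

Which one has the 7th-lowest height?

The consecutive relations fix a unique order: Leo < Hana < Tess < Cara < Eli < Enzo < Sam < Kira.
The 7th smallest is Sam.

Sam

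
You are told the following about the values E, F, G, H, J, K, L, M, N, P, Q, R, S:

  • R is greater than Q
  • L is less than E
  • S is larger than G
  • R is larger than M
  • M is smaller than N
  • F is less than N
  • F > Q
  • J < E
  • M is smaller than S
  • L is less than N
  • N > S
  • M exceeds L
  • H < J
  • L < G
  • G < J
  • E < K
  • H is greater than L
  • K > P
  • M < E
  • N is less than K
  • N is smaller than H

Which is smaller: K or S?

Link the given pairs in sequence: S < N; N < H; H < J; J < E; E < K.
Chaining these gives S < N < H < J < E < K.
So S < K; S is the smaller of the two.

S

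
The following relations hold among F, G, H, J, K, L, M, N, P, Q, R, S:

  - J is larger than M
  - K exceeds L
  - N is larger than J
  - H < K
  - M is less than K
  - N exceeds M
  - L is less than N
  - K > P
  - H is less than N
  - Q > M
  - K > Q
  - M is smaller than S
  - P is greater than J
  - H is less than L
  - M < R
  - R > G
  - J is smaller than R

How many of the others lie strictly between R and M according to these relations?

Chaining upward from M reaches: J, Q, S, N, P, K.
Chaining downward from R reaches: J, G.
Strictly between M and R are those in both lists: J — 1 element.

1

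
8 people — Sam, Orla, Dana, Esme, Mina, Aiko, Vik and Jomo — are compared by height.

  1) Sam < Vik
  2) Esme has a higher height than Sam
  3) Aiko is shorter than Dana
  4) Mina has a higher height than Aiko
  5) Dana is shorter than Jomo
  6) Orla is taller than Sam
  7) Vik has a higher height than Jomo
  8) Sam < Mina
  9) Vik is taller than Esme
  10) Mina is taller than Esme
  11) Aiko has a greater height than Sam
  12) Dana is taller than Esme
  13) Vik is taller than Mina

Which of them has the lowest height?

Aiko is not least since Sam < Aiko; Esme is not least since Sam < Esme; Mina is not least since Sam < Mina; Dana is not least since Esme < Dana; Jomo is not least since Dana < Jomo; Orla is not least since Sam < Orla; Vik is not least since Sam < Vik.
Only Sam has nothing below it, so Sam is the lowest height.

Sam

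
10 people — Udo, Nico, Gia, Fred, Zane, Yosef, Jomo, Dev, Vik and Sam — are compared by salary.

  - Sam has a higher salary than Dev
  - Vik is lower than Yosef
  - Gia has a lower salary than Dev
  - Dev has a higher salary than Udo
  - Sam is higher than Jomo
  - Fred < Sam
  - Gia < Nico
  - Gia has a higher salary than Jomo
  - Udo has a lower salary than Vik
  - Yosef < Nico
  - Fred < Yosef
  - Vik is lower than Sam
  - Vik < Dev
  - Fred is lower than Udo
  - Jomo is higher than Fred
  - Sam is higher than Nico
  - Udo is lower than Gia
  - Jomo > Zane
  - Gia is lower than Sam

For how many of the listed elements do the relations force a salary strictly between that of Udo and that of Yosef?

Chaining upward from Udo reaches: Gia, Vik, Dev, Nico, Sam.
Chaining downward from Yosef reaches: Fred, Vik.
Strictly between Udo and Yosef are those in both lists: Vik — 1 element.

1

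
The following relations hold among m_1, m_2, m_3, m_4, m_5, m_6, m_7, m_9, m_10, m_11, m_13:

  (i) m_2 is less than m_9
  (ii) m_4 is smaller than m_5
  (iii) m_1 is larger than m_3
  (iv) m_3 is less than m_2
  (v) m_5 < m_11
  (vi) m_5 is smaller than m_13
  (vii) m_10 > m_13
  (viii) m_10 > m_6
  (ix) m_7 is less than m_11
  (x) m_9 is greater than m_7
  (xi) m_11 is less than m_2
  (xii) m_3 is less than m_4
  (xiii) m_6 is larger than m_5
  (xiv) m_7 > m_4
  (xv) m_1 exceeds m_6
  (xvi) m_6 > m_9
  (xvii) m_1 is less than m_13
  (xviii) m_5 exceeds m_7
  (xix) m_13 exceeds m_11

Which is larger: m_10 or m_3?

m_3 < m_4 and m_4 < m_7 give m_3 < m_7.
Then m_7 < m_5 extends the chain to m_5.
Then m_5 < m_11 extends the chain to m_11.
With m_11 < m_2: m_3 < m_4 < m_7 < m_5 < m_11 < m_2.
Then m_2 < m_9 extends the chain to m_9.
Then m_9 < m_6 extends the chain to m_6.
Then m_6 < m_1 extends the chain to m_1.
Then m_1 < m_13 extends the chain to m_13.
Then m_13 < m_10 extends the chain to m_10.
So m_3 < m_10; m_10 is the larger of the two.

m_10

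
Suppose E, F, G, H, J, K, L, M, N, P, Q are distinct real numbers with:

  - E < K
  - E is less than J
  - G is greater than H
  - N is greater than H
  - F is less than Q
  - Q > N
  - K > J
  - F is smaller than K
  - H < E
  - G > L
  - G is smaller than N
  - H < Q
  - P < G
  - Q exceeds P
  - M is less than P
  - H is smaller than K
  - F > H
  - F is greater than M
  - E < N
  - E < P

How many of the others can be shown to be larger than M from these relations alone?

6

From M the given relations immediately reach F, P.
From those, G, Q, K — 5 in total.
From those, N — 6 in total.
No other element is forced above M by the given relations, so the count is 6.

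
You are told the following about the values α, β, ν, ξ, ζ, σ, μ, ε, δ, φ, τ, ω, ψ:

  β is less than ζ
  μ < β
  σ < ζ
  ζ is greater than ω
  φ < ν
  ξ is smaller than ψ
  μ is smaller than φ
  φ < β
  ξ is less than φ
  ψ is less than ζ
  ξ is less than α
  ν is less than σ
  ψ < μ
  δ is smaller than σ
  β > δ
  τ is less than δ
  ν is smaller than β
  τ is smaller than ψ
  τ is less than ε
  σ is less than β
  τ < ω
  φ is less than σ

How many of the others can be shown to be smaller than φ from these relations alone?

The elements the relations force below φ are ξ, τ, ψ, μ — no chain reaches any other.
That is 4.

4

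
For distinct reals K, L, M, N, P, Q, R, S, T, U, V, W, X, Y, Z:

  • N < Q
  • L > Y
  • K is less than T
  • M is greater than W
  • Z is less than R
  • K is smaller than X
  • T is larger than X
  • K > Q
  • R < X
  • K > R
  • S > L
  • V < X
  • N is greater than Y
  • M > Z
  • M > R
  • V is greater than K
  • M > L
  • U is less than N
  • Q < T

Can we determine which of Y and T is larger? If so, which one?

Chaining the given relations: Y < N < Q < K < X < T.
So T is larger.

T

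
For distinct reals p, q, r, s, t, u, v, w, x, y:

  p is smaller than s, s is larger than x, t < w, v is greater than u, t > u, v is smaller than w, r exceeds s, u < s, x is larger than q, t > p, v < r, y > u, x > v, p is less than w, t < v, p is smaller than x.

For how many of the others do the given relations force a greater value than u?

From u the given relations immediately reach t, v, y, s.
From those, w, x, r — 7 in total.
Nothing else is reachable above u; 7 in all.

7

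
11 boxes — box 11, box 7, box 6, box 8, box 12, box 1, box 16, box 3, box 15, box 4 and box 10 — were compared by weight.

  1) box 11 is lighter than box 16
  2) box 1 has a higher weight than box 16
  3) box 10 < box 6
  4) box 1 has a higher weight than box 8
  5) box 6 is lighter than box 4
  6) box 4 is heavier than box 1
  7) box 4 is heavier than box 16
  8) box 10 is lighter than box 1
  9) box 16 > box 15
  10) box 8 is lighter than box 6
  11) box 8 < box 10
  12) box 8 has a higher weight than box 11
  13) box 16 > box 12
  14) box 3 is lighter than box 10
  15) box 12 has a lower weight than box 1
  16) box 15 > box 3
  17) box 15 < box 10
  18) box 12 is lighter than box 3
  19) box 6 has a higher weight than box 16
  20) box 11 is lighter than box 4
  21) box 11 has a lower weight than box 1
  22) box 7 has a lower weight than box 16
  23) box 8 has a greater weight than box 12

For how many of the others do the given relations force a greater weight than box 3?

6

The elements the relations force above box 3 are box 15, box 16, box 10, box 6, box 1, box 4 — no chain reaches any other.
That is 6.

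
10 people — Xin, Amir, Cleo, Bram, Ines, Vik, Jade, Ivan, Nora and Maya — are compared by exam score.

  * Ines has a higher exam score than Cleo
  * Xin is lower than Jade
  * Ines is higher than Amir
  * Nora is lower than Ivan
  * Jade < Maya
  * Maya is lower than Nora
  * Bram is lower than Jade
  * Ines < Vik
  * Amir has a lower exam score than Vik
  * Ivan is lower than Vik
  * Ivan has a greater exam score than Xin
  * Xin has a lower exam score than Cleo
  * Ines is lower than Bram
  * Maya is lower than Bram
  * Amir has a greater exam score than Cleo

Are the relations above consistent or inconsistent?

inconsistent

We have Maya < Bram stated directly, yet also Bram < Jade < Maya by chaining the others — so Bram < Maya. Contradiction.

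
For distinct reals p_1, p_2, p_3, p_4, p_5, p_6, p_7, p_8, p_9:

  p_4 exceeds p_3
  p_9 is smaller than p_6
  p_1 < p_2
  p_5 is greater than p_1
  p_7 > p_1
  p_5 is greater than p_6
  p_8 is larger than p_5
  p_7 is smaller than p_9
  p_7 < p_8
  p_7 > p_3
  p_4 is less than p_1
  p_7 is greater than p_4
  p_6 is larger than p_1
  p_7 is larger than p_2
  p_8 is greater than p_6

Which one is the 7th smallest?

p_6

Chaining the given pairs: p_3 < p_4 < p_1 < p_2 < p_7 < p_9 < p_6 < p_5 < p_8.
Counting 7 from the smallest end gives p_6.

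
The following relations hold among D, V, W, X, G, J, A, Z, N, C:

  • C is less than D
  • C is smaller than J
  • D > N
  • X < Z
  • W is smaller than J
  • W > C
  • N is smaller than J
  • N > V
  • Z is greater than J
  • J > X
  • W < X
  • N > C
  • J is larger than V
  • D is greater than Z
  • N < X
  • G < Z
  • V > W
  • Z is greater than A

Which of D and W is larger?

D

Chaining the given relations: W < V < N < X < J < Z < D.
So W < D; D is the larger of the two.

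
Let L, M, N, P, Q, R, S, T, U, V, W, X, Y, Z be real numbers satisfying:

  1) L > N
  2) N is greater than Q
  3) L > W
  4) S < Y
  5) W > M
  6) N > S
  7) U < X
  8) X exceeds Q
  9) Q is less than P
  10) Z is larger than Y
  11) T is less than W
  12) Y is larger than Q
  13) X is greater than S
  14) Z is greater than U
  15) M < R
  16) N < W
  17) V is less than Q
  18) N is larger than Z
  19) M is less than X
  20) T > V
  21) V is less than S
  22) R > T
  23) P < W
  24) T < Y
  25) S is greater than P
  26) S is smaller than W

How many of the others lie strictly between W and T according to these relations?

3

The relations place T below W. An element lies strictly between them when it is forced above T and also forced below W.
Above T: {Y, Z, N, R, L}. Below W: {V, Q, M, U, P, S, Y, Z, N}.
Intersection: {Y, Z, N} — 3.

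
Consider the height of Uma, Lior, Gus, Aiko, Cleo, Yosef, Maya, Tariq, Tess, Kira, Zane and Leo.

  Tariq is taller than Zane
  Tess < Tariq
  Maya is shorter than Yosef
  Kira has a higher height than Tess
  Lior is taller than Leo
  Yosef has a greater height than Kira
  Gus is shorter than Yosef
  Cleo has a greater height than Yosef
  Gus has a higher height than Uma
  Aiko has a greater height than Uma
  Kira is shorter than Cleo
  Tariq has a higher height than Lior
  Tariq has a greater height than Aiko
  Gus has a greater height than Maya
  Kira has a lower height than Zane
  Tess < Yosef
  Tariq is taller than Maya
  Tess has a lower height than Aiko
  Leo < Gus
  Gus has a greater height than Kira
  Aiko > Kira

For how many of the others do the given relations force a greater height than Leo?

5

The elements the relations force above Leo are Gus, Yosef, Lior, Cleo, Tariq — no chain reaches any other.
That is 5.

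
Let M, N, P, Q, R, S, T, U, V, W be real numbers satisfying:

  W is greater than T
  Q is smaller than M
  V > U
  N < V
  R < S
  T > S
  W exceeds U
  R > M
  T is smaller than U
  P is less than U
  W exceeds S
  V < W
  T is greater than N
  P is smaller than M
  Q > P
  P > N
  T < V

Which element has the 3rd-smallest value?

Q

The consecutive relations fix a unique order: N < P < Q < M < R < S < T < U < V < W.
The 3rd smallest is Q.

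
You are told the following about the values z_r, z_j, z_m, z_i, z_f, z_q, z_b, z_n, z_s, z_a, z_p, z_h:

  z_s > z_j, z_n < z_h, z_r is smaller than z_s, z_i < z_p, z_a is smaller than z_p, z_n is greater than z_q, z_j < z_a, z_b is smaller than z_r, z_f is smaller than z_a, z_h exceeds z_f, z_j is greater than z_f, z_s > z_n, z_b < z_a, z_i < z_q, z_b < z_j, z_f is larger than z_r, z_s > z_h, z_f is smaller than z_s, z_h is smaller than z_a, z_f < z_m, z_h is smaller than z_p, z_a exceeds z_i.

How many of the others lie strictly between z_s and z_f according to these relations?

Chaining upward from z_f reaches: z_h, z_j, z_m, z_a, z_p.
Chaining downward from z_s reaches: z_b, z_i, z_r, z_q, z_n, z_h, z_j.
Strictly between z_f and z_s are those in both lists: z_h, z_j — 2 elements.

2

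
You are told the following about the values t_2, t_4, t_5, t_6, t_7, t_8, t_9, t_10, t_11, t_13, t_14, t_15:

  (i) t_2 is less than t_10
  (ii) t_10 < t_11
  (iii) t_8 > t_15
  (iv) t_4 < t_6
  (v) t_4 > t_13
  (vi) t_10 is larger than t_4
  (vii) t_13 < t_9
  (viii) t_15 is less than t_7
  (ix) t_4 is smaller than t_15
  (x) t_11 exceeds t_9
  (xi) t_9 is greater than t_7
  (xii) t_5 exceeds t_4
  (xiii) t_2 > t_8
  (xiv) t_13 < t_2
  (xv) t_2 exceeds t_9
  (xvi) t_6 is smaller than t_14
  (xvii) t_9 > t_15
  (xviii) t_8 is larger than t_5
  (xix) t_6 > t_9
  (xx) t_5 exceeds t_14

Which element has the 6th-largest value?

t_14

The consecutive relations fix a unique order: t_13 < t_4 < t_15 < t_7 < t_9 < t_6 < t_14 < t_5 < t_8 < t_2 < t_10 < t_11.
Counting 6 from the largest end gives t_14.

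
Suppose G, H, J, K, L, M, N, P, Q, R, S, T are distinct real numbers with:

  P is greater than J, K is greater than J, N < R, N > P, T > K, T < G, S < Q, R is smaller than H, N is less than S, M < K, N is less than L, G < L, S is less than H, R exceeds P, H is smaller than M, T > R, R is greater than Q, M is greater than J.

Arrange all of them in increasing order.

The consecutive links are each given: J < P; P < N; N < S; S < Q; Q < R; R < H; H < M; M < K; K < T; T < G; G < L.

J < P < N < S < Q < R < H < M < K < T < G < L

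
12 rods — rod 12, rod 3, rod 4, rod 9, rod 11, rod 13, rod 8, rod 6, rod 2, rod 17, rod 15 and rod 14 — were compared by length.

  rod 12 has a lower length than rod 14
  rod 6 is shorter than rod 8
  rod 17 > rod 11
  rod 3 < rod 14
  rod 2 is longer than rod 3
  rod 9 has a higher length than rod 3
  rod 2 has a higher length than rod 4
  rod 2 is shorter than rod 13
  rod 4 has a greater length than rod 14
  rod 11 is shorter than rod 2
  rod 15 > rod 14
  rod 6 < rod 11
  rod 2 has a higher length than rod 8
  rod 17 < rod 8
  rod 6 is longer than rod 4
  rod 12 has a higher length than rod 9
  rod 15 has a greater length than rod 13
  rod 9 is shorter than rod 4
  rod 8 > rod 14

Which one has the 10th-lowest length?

rod 2

Piecing the relations together gives one ordering: rod 3 < rod 9 < rod 12 < rod 14 < rod 4 < rod 6 < rod 11 < rod 17 < rod 8 < rod 2 < rod 13 < rod 15.
Counting 10 from the smallest end gives rod 2.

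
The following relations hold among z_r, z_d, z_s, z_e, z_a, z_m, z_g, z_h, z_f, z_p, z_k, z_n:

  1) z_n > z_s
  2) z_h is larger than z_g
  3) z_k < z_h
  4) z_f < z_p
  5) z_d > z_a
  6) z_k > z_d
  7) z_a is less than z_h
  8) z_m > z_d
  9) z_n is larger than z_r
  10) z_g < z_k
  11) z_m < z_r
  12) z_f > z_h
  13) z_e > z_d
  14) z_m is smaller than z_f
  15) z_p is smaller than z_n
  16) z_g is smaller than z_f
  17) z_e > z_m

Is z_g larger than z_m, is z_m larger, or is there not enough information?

undetermined

Following every chain through z_g: above z_g we get z_k, z_h, z_f, z_p, z_n.
z_m is not reached, and no chain runs the other way from z_m to z_g.
So the given relations leave the order of z_g and z_m undetermined.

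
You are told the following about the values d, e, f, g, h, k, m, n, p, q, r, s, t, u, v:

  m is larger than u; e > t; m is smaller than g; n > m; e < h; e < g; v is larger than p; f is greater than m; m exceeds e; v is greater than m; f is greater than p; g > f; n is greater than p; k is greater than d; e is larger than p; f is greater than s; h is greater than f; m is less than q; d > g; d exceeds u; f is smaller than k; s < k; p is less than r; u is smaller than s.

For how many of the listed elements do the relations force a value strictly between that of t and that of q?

2

Chaining upward from t reaches: e, m, f, g, v, d, k, n, h.
Chaining downward from q reaches: p, u, e, m.
Strictly between t and q are those in both lists: e, m — 2 elements.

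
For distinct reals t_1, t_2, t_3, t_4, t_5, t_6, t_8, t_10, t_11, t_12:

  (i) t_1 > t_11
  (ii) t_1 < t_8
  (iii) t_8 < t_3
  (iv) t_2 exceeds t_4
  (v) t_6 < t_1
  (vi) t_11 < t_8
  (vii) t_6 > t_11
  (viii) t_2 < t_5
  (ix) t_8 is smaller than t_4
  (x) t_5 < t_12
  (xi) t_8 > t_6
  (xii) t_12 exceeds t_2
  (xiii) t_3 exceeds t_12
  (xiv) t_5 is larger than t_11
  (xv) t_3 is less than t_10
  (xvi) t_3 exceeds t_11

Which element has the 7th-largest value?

t_8

Piecing the relations together gives one ordering: t_11 < t_6 < t_1 < t_8 < t_4 < t_2 < t_5 < t_12 < t_3 < t_10.
The 7th largest is t_8.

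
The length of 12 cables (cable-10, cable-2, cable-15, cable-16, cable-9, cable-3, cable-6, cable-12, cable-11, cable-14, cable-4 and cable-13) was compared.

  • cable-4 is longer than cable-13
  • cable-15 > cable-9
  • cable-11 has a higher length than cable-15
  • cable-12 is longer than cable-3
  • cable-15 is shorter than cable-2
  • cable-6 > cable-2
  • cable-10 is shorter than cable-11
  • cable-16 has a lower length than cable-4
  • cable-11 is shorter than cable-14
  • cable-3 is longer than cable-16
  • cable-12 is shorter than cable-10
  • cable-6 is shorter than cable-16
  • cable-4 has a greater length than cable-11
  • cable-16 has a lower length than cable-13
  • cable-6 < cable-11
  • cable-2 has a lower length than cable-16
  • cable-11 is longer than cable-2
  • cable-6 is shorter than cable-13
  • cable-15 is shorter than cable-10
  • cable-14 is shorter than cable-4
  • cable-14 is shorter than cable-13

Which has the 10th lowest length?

cable-14

Piecing the relations together gives one ordering: cable-9 < cable-15 < cable-2 < cable-6 < cable-16 < cable-3 < cable-12 < cable-10 < cable-11 < cable-14 < cable-13 < cable-4.
The 10th smallest is cable-14.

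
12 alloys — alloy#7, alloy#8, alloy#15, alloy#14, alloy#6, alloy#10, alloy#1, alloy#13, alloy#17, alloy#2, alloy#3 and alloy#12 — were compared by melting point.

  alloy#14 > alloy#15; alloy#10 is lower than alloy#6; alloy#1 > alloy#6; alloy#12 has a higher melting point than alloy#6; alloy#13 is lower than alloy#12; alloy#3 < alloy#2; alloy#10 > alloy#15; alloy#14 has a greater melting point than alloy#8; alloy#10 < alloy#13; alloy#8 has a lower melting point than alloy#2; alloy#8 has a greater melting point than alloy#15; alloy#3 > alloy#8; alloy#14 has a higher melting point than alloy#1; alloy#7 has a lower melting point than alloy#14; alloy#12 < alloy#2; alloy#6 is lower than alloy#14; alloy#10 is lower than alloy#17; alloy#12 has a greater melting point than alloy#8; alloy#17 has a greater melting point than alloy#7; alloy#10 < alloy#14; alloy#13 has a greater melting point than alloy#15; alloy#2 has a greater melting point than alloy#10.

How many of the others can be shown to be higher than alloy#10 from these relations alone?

From alloy#10 the given relations immediately reach alloy#6, alloy#13, alloy#17, alloy#2, alloy#14.
From those, alloy#1, alloy#12 — 7 in total.
Nothing else is reachable above alloy#10; 7 in all.

7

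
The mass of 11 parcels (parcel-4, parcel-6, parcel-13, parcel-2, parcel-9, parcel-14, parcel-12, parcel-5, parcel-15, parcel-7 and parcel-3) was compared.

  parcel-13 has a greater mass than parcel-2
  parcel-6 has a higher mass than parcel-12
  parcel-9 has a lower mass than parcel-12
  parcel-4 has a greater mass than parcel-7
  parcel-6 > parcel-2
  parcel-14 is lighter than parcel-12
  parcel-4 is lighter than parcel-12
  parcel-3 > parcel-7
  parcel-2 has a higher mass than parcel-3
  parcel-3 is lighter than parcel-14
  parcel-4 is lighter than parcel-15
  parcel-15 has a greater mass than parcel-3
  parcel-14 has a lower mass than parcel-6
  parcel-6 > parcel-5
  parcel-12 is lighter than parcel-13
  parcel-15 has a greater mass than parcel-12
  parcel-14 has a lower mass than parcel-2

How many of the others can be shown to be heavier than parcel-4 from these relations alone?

Directly above parcel-4: parcel-12, parcel-15.
One step further: parcel-13, parcel-6 (4 so far).
Nothing else is reachable above parcel-4; 4 in all.

4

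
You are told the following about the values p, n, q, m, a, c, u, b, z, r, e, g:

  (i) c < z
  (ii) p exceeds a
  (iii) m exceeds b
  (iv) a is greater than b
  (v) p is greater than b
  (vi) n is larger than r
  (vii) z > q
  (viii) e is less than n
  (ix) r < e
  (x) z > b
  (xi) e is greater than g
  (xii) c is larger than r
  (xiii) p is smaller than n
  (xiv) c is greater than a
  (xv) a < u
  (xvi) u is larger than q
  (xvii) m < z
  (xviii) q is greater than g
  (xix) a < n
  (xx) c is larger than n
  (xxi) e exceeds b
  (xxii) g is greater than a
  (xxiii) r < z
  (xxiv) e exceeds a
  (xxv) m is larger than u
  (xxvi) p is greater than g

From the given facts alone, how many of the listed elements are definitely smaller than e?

4

From e the given relations immediately reach r, b, a, g.
No other element is forced below e by the given relations, so the count is 4.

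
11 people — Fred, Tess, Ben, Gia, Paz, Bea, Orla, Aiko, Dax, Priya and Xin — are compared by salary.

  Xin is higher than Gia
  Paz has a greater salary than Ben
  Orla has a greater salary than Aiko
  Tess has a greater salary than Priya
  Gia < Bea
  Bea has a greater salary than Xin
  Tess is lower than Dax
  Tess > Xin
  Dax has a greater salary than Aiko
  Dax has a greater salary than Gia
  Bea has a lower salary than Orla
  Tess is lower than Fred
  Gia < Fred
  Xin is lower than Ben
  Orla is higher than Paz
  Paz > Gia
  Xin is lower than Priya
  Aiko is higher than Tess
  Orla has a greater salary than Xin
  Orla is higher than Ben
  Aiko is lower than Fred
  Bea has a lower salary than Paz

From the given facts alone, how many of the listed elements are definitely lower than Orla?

8

From Orla the given relations immediately reach Xin, Ben, Bea, Paz, Aiko.
From those, Gia, Tess — 7 in total.
From those, Priya — 8 in total.
Nothing else is reachable below Orla; 8 in all.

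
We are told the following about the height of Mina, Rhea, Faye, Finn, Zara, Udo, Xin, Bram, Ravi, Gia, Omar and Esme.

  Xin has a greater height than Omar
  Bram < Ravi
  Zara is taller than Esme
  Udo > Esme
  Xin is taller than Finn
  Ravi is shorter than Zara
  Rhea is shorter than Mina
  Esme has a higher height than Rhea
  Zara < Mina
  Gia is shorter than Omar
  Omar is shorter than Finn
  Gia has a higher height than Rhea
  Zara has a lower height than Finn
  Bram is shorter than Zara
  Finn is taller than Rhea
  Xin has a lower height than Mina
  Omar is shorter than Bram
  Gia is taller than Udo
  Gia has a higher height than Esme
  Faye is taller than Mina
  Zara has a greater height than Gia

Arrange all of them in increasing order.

Each adjacent pair is fixed by a given relation: Rhea < Esme; Esme < Udo; Udo < Gia; Gia < Omar; Omar < Bram; Bram < Ravi; Ravi < Zara; Zara < Finn; Finn < Xin; Xin < Mina; Mina < Faye. Chaining them end to end gives the full order.

Rhea < Esme < Udo < Gia < Omar < Bram < Ravi < Zara < Finn < Xin < Mina < Faye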